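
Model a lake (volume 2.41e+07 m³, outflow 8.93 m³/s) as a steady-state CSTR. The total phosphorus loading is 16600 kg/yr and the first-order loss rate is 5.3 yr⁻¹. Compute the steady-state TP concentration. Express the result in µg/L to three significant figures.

Outflow Q = 8.93 m³/s × 3.156e+07 s/yr = 2.818e+08 m³/yr.
Steady-state CSTR mass balance: W = Q·C + k·V·C, so C = W/(Q + kV).
Q + kV = 2.818e+08 + 5.3·2.41e+07 = 4.095e+08 m³/yr.
C = 16600/4.095e+08 = 4.053e-05 kg/m³ = 0.04053 mg/L = 40.53 µg/L.

40.5 µg/L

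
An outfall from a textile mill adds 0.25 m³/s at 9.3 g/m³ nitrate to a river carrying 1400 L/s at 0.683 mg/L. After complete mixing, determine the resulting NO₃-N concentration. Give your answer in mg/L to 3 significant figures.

1.99 mg/L

1400 L/s = 1.4 m³/s.
Flow-weighted mixing gives C = (0.25·9.3 + 1.4·0.683) / (0.25 + 1.4) = 3.281/1.65 = 1.989 mg/L.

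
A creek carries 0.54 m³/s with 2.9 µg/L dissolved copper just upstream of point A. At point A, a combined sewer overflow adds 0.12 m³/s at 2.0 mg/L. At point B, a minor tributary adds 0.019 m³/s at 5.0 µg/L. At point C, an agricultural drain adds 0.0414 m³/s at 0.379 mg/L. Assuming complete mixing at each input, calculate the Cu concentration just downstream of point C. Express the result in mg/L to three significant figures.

2.9 µg/L = 0.0029 mg/L.
After input A: C = (0.54·0.0029 + 0.12·2) / 0.66 = 0.366 mg/L.
5.0 µg/L = 0.005 mg/L.
After input B: C = (0.66·0.366 + 0.019·0.005) / 0.679 = 0.3559 mg/L.
After input C: C = (0.679·0.3559 + 0.0414·0.379) / 0.7204 = 0.3572 mg/L.

0.357 mg/L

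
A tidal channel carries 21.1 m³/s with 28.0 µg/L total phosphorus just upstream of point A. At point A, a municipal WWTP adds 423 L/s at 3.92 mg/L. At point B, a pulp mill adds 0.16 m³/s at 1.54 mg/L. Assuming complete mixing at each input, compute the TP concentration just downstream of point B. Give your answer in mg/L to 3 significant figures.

0.115 mg/L

28.0 µg/L = 0.028 mg/L.
423 L/s = 0.423 m³/s.
After input A: C = (21.1·0.028 + 0.423·3.92) / 21.52 = 0.1045 mg/L.
After input B: C = (21.52·0.1045 + 0.16·1.54) / 21.68 = 0.1151 mg/L.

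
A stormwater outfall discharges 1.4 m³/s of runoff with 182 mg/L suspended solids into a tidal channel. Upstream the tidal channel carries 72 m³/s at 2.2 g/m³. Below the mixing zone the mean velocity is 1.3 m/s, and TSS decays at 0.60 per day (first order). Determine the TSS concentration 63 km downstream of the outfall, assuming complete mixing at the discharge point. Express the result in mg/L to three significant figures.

4.02 mg/L

After complete mixing, C₀ = (1.4·182 + 72·2.2) / 73.4 = 5.629 mg/L.
Travel time t = 6.3e+04 m / 1.3 m/s = 4.846e+04 s = 0.5609 d.
C = 5.629·exp(−0.60·0.5609) = 5.629·0.7142 = 4.021 mg/L.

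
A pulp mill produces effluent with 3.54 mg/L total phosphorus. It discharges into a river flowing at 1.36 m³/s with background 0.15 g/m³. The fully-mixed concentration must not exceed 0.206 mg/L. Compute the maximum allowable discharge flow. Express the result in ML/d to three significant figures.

1.97 ML/d

Mass balance at complete mixing: C_std·(Q_w + Q_r) = Q_w·C_e + Q_r·C_b.
Rearranging, Q_w = Q_r·(C_std − C_b)/(C_e − C_std) = 1.36·(0.206 − 0.15) / (3.54 − 0.206) = 0.02284 m³/s.
= 1.974 ML/d.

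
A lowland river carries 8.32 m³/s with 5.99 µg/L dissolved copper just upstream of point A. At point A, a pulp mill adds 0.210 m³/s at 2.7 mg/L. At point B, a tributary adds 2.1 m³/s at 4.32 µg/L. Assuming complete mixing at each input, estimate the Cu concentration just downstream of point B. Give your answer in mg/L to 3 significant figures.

0.0589 mg/L

5.99 µg/L = 0.00599 mg/L.
After input A: C = (8.32·0.00599 + 0.21·2.7) / 8.53 = 0.07231 mg/L.
4.32 µg/L = 0.00432 mg/L.
After input B: C = (8.53·0.07231 + 2.1·0.00432) / 10.63 = 0.05888 mg/L.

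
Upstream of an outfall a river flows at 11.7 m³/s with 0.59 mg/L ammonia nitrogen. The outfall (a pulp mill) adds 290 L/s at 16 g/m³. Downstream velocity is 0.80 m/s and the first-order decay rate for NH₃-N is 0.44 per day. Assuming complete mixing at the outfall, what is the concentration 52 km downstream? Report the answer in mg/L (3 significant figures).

290 L/s = 0.29 m³/s.
After complete mixing, C₀ = (0.29·16 + 11.7·0.59) / 11.99 = 0.9627 mg/L.
Travel time t = 5.2e+04 m / 0.80 m/s = 6.5e+04 s = 0.7523 d.
C = 0.9627·exp(−0.44·0.7523) = 0.9627·0.7182 = 0.6914 mg/L.

0.691 mg/L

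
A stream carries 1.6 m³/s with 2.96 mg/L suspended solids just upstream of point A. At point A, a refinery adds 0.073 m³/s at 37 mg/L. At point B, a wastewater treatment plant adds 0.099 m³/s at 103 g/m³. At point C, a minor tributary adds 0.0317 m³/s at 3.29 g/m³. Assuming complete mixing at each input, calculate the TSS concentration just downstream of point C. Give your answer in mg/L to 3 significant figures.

After input A: C = (1.6·2.96 + 0.073·37) / 1.673 = 4.445 mg/L.
After input B: C = (1.673·4.445 + 0.099·103) / 1.772 = 9.951 mg/L.
After input C: C = (1.772·9.951 + 0.0317·3.29) / 1.804 = 9.834 mg/L.

9.83 mg/L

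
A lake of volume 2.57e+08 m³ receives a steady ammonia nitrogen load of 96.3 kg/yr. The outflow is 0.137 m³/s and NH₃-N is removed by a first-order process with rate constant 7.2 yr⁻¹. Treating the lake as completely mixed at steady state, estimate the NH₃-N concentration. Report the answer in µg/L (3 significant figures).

0.0519 µg/L

Outflow Q = 0.137 m³/s × 3.156e+07 s/yr = 4.323e+06 m³/yr.
Steady-state CSTR mass balance: W = Q·C + k·V·C, so C = W/(Q + kV).
Q + kV = 4.323e+06 + 7.2·2.57e+08 = 1.855e+09 m³/yr.
C = 96.3/1.855e+09 = 5.192e-08 kg/m³ = 5.192e-05 mg/L = 0.05192 µg/L.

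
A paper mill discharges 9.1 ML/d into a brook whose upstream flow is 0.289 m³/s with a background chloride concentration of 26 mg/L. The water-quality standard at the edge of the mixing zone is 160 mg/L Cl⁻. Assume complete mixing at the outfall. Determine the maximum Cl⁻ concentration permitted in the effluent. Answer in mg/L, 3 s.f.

9.1 ML/d = 0.1053 m³/s.
Mass balance: 160·0.3943 = 0.1053·Cₑ + 0.289·26.
Cₑ = (63.09 − 7.514) / 0.1053 = 527.7 mg/L.

528 mg/L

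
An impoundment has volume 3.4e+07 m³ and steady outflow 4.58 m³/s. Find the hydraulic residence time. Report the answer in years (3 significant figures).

Q = 4.58 m³/s × 3.156e+07 s/yr = 1.445e+08 m³/yr.
Hydraulic residence time τ = V/Q = 3.4e+07/1.445e+08 = 0.2352 yr.

0.235 yr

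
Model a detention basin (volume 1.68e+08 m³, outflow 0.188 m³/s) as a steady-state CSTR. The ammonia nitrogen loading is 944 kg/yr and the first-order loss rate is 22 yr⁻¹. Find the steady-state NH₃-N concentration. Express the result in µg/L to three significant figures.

0.255 µg/L

Outflow Q = 0.188 m³/s × 3.156e+07 s/yr = 5.933e+06 m³/yr.
Steady-state CSTR mass balance: W = Q·C + k·V·C, so C = W/(Q + kV).
Q + kV = 5.933e+06 + 22·1.68e+08 = 3.702e+09 m³/yr.
C = 944/3.702e+09 = 2.55e-07 kg/m³ = 0.000255 mg/L = 0.255 µg/L.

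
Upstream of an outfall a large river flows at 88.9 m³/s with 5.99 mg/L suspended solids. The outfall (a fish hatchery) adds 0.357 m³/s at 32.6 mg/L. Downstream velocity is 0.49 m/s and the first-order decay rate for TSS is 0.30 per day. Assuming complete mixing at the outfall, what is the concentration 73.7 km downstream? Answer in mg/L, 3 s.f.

After complete mixing, C₀ = (0.357·32.6 + 88.9·5.99) / 89.26 = 6.096 mg/L.
Travel time t = 7.37e+04 m / 0.49 m/s = 1.504e+05 s = 1.741 d.
C = 6.096·exp(−0.30·1.741) = 6.096·0.5932 = 3.616 mg/L.

3.62 mg/L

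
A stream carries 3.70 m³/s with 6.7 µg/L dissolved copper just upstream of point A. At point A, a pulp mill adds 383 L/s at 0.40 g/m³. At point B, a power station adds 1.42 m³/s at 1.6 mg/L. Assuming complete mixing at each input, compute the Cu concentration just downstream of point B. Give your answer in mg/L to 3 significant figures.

6.7 µg/L = 0.0067 mg/L.
383 L/s = 0.383 m³/s.
After input A: C = (3.7·0.0067 + 0.383·0.4) / 4.083 = 0.04359 mg/L.
After input B: C = (4.083·0.04359 + 1.42·1.6) / 5.503 = 0.4452 mg/L.

0.445 mg/L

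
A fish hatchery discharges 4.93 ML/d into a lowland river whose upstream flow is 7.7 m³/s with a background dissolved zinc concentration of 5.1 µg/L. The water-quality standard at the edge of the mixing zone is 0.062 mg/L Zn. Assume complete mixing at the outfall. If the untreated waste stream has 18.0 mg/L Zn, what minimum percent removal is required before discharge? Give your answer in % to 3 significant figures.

57.0 %

4.93 ML/d = 0.05706 m³/s.
5.1 µg/L = 0.0051 mg/L.
Mass balance: 0.062·7.757 = 0.05706·Cₑ + 7.7·0.0051.
Cₑ = (0.4809 − 0.03927) / 0.05706 = 7.74 mg/L.
Required removal = 1 − 7.74/18.0 = 57 %.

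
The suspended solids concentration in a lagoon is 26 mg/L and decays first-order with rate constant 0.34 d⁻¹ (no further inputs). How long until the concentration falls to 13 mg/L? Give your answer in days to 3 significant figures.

t = ln(C₀/C)/k = ln(26/13)/0.34 = 0.6931/0.34 = 2.039 d.

2.04 d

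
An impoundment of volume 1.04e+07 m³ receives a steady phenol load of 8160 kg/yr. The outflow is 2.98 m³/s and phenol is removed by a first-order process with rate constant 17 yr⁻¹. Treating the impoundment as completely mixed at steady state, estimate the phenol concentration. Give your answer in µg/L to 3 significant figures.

Outflow Q = 2.98 m³/s × 3.156e+07 s/yr = 9.404e+07 m³/yr.
Steady-state CSTR mass balance: W = Q·C + k·V·C, so C = W/(Q + kV).
Q + kV = 9.404e+07 + 17·1.04e+07 = 2.708e+08 m³/yr.
C = 8160/2.708e+08 = 3.013e-05 kg/m³ = 0.03013 mg/L = 30.13 µg/L.

30.1 µg/L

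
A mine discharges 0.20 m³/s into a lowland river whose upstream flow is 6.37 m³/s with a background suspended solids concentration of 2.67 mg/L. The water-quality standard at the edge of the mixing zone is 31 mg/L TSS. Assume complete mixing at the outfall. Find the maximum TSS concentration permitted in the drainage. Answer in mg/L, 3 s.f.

Mass balance: 31·6.57 = 0.2·Cₑ + 6.37·2.67.
Cₑ = (203.7 − 17.01) / 0.2 = 933.3 mg/L.

933 mg/L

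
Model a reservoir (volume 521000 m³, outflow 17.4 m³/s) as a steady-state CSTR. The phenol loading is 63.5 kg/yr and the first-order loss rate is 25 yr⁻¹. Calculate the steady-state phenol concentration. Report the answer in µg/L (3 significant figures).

Outflow Q = 17.4 m³/s × 3.156e+07 s/yr = 5.491e+08 m³/yr.
Steady-state CSTR mass balance: W = Q·C + k·V·C, so C = W/(Q + kV).
Q + kV = 5.491e+08 + 25·521000 = 5.621e+08 m³/yr.
C = 63.5/5.621e+08 = 1.13e-07 kg/m³ = 0.000113 mg/L = 0.113 µg/L.

0.113 µg/L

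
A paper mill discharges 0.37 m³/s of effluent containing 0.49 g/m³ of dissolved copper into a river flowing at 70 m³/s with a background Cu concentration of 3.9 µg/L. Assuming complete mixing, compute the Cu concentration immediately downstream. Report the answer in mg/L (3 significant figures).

3.9 µg/L = 0.0039 mg/L.
Flow-weighted mixing gives C = (0.37·0.49 + 70·0.0039) / (0.37 + 70) = 0.4543/70.37 = 0.006456 mg/L.

0.00646 mg/L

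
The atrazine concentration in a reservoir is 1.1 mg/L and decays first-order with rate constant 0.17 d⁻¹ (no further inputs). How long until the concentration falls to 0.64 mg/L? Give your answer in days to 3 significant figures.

3.19 d

t = ln(C₀/C)/k = ln(1.1/0.64)/0.17 = 0.5416/0.17 = 3.186 d.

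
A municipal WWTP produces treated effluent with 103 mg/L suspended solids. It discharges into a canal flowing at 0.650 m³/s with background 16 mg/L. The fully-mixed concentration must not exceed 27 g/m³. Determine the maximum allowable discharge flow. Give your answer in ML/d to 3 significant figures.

8.13 ML/d

Mass balance at complete mixing: C_std·(Q_w + Q_r) = Q_w·C_e + Q_r·C_b.
Rearranging, Q_w = Q_r·(C_std − C_b)/(C_e − C_std) = 0.650·(27 − 16) / (103 − 27) = 0.09408 m³/s.
= 8.128 ML/d.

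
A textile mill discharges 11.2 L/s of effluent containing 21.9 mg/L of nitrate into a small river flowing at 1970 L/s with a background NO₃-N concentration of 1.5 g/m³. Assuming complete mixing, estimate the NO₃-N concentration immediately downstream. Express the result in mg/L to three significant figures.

1.62 mg/L

11.2 L/s = 0.0112 m³/s.
1970 L/s = 1.97 m³/s.
Conservation of mass across the mixing zone: C = (0.0112·21.9 + 1.97·1.5) / (0.0112 + 1.97) = 3.2/1.981 = 1.615 mg/L.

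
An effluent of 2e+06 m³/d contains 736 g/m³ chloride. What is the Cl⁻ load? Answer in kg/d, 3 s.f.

1.47e+06 kg/d

2e+06 m³/d = 23.15 m³/s.
Mass flux = Q·C = 23.15 m³/s × 736 g/m³ = 1.704e+04 g/s.
= 1.704e+04 g/s × 86.4 = 1.472e+06 kg/d.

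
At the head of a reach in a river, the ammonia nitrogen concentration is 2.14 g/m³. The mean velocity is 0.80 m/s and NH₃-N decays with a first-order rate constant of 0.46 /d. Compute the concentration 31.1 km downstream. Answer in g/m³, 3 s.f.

Travel time t = 31.1 km / 0.80 m/s = 3.11e+04/0.80 = 3.888e+04 s = 0.4499 d.
First-order decay: C = 2.14·exp(−0.46·0.4499) = 2.14·0.813 = 1.74 g/m³.

1.74 g/m³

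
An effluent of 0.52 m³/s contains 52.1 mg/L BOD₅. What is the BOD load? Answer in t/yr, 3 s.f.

855 t/yr

Mass flux = Q·C = 0.52 m³/s × 52.1 g/m³ = 27.09 g/s.
= 27.09 g/s × 31.56 = 855 t/yr.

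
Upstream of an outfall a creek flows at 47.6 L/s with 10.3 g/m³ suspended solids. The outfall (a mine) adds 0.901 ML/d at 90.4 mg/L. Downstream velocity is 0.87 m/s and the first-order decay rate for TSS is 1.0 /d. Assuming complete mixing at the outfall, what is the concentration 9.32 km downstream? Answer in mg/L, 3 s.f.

0.901 ML/d = 0.01043 m³/s.
47.6 L/s = 0.0476 m³/s.
After complete mixing, C₀ = (0.01043·90.4 + 0.0476·10.3) / 0.05803 = 24.69 mg/L.
Travel time t = 9320 m / 0.87 m/s = 1.071e+04 s = 0.124 d.
C = 24.69·exp(−1.0·0.124) = 24.69·0.8834 = 21.82 mg/L.

21.8 mg/L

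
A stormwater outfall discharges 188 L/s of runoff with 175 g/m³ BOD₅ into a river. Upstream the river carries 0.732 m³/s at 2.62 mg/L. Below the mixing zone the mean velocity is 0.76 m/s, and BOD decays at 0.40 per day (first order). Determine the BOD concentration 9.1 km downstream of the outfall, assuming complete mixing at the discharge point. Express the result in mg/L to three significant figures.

35.8 mg/L

188 L/s = 0.188 m³/s.
After complete mixing, C₀ = (0.188·175 + 0.732·2.62) / 0.92 = 37.85 mg/L.
Travel time t = 9100 m / 0.76 m/s = 1.197e+04 s = 0.1386 d.
C = 37.85·exp(−0.40·0.1386) = 37.85·0.9461 = 35.8 mg/L.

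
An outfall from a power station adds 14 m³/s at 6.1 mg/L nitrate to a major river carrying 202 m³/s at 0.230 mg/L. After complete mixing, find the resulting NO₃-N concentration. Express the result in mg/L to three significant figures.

Conservation of mass across the mixing zone: C = (14·6.1 + 202·0.23) / (14 + 202) = 131.9/216 = 0.6105 mg/L.

0.610 mg/L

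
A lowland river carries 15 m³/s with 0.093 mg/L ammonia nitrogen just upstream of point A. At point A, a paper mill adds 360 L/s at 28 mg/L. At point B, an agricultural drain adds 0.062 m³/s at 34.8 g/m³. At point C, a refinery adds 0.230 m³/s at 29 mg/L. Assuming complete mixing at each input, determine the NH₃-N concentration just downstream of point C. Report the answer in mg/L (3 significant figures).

360 L/s = 0.36 m³/s.
After input A: C = (15·0.093 + 0.36·28) / 15.36 = 0.7471 mg/L.
After input B: C = (15.36·0.7471 + 0.062·34.8) / 15.42 = 0.884 mg/L.
After input C: C = (15.42·0.884 + 0.23·29) / 15.65 = 1.297 mg/L.

1.30 mg/L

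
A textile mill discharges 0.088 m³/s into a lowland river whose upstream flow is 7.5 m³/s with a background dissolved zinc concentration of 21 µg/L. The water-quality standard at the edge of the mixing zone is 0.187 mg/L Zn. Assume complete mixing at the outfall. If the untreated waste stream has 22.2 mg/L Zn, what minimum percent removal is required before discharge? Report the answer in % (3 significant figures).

35.4 %

21 µg/L = 0.021 mg/L.
Mass balance: 0.187·7.588 = 0.088·Cₑ + 7.5·0.021.
Cₑ = (1.419 − 0.1575) / 0.088 = 14.33 mg/L.
Required removal = 1 − 14.33/22.2 = 35.43 %.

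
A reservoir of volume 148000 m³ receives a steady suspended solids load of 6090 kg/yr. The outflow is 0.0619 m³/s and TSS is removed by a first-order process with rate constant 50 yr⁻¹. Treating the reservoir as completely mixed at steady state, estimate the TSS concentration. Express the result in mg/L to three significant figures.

Outflow Q = 0.0619 m³/s × 3.156e+07 s/yr = 1.953e+06 m³/yr.
Steady-state CSTR mass balance: W = Q·C + k·V·C, so C = W/(Q + kV).
Q + kV = 1.953e+06 + 50·148000 = 9.353e+06 m³/yr.
C = 6090/9.353e+06 = 0.0006511 kg/m³ = 0.6511 mg/L.

0.651 mg/L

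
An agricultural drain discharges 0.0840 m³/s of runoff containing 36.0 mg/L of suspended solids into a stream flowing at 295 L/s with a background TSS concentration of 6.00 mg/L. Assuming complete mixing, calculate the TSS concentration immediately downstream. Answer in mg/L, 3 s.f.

295 L/s = 0.295 m³/s.
Flow-weighted mixing gives C = (0.084·36 + 0.295·6) / (0.084 + 0.295) = 4.794/0.379 = 12.65 mg/L.

12.6 mg/L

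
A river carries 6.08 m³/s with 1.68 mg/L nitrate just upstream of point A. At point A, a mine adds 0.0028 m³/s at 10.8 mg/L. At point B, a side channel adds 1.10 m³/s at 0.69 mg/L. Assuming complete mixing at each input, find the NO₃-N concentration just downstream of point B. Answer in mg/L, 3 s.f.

1.53 mg/L

After input A: C = (6.08·1.68 + 0.0028·10.8) / 6.083 = 1.684 mg/L.
After input B: C = (6.083·1.684 + 1.1·0.69) / 7.183 = 1.532 mg/L.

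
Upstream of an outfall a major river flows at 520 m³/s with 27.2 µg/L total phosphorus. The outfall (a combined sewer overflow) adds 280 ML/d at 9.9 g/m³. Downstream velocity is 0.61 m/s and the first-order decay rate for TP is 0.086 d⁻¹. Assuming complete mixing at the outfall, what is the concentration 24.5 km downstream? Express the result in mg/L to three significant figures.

280 ML/d = 3.241 m³/s.
27.2 µg/L = 0.0272 mg/L.
After complete mixing, C₀ = (3.241·9.9 + 520·0.0272) / 523.2 = 0.08835 mg/L.
Travel time t = 2.45e+04 m / 0.61 m/s = 4.016e+04 s = 0.4649 d.
C = 0.08835·exp(−0.086·0.4649) = 0.08835·0.9608 = 0.08489 mg/L.

0.0849 mg/L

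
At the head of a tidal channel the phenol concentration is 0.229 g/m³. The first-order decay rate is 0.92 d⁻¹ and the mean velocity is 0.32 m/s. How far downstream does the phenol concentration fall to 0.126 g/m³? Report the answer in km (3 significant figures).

From C = C₀·e^(−kt), t = ln(C₀/C)/k = ln(0.229/0.126)/0.92 = 0.5974/0.92 = 0.6494 d.
Distance = v·t = 0.32 m/s × 5.611e+04 s = 1.795e+04 m = 17.95 km.

18.0 km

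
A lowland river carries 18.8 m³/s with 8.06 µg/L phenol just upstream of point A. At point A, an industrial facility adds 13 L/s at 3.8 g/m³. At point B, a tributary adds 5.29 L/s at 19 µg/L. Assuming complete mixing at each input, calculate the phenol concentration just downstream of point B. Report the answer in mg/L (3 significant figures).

8.06 µg/L = 0.00806 mg/L.
13 L/s = 0.013 m³/s.
After input A: C = (18.8·0.00806 + 0.013·3.8) / 18.81 = 0.01068 mg/L.
5.29 L/s = 0.00529 m³/s.
19 µg/L = 0.019 mg/L.
After input B: C = (18.81·0.01068 + 0.00529·0.019) / 18.82 = 0.01068 mg/L.

0.0107 mg/L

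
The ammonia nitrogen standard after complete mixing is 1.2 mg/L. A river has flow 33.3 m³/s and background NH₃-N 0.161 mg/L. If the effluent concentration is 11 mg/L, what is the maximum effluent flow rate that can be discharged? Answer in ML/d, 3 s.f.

Mass balance at complete mixing: C_std·(Q_w + Q_r) = Q_w·C_e + Q_r·C_b.
Rearranging, Q_w = Q_r·(C_std − C_b)/(C_e − C_std) = 33.3·(1.2 − 0.161) / (11 − 1.2) = 3.53 m³/s.
= 305 ML/d.

305 ML/d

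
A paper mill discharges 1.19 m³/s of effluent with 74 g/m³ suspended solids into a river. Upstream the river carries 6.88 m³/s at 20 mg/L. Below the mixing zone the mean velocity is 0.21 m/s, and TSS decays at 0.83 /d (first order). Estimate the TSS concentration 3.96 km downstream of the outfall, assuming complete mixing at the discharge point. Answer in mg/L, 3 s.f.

23.3 mg/L

After complete mixing, C₀ = (1.19·74 + 6.88·20) / 8.07 = 27.96 mg/L.
Travel time t = 3960 m / 0.21 m/s = 1.886e+04 s = 0.2183 d.
C = 27.96·exp(−0.83·0.2183) = 27.96·0.8343 = 23.33 mg/L.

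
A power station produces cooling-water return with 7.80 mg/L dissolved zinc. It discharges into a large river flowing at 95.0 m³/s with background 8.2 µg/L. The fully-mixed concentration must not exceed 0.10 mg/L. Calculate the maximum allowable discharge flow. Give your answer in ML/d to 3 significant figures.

8.2 µg/L = 0.0082 mg/L.
Mass balance at complete mixing: C_std·(Q_w + Q_r) = Q_w·C_e + Q_r·C_b.
Rearranging, Q_w = Q_r·(C_std − C_b)/(C_e − C_std) = 95.0·(0.1 − 0.0082) / (7.8 − 0.1) = 1.133 m³/s.
= 97.86 ML/d.

97.9 ML/d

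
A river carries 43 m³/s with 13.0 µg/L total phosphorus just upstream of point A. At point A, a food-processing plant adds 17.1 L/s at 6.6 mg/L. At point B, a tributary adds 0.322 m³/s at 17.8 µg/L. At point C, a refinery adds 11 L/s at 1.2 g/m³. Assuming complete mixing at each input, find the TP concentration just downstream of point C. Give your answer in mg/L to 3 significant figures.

0.0159 mg/L

13.0 µg/L = 0.013 mg/L.
17.1 L/s = 0.0171 m³/s.
After input A: C = (43·0.013 + 0.0171·6.6) / 43.02 = 0.01562 mg/L.
17.8 µg/L = 0.0178 mg/L.
After input B: C = (43.02·0.01562 + 0.322·0.0178) / 43.34 = 0.01563 mg/L.
11 L/s = 0.011 m³/s.
After input C: C = (43.34·0.01563 + 0.011·1.2) / 43.35 = 0.01594 mg/L.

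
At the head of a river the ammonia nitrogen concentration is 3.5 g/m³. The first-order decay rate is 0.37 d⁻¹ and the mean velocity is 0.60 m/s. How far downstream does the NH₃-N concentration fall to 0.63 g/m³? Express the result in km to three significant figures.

From C = C₀·e^(−kt), t = ln(C₀/C)/k = ln(3.5/0.63)/0.37 = 1.715/0.37 = 4.635 d.
Distance = v·t = 0.60 m/s × 4.004e+05 s = 2.403e+05 m = 240.3 km.

240 km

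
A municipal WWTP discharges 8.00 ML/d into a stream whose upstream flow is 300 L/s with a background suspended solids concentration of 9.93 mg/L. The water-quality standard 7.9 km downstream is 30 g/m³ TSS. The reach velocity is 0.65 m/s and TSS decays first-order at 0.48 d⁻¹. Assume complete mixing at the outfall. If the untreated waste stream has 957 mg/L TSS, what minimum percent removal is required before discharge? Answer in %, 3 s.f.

89.1 %

8.00 ML/d = 0.09259 m³/s.
300 L/s = 0.3 m³/s.
Travel time to the compliance point: t = 7900/0.65 = 1.215e+04 s = 0.1407 d; decay factor exp(−0.48·0.1407) = 0.9347.
So the concentration just after mixing may be at most 30/0.9347 = 32.1 mg/L.
Mass balance: 32.1·0.3926 = 0.09259·Cₑ + 0.3·9.93.
Cₑ = (12.6 − 2.979) / 0.09259 = 103.9 mg/L.
Required removal = 1 − 103.9/957 = 89.14 %.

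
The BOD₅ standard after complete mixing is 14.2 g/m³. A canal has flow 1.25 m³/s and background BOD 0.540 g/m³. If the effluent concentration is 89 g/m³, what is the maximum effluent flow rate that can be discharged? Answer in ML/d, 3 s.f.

Mass balance at complete mixing: C_std·(Q_w + Q_r) = Q_w·C_e + Q_r·C_b.
Rearranging, Q_w = Q_r·(C_std − C_b)/(C_e − C_std) = 1.25·(14.2 − 0.54) / (89 − 14.2) = 0.2283 m³/s.
= 19.72 ML/d.

19.7 ML/d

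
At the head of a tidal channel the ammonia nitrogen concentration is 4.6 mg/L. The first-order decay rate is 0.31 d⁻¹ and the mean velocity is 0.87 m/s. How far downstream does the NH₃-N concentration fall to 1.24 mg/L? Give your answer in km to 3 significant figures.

From C = C₀·e^(−kt), t = ln(C₀/C)/k = ln(4.6/1.24)/0.31 = 1.311/0.31 = 4.229 d.
Distance = v·t = 0.87 m/s × 3.654e+05 s = 3.179e+05 m = 317.9 km.

318 km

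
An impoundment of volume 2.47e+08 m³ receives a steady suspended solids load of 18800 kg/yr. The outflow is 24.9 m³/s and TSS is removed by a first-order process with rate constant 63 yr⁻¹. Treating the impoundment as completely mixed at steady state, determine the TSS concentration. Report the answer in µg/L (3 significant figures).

1.15 µg/L

Outflow Q = 24.9 m³/s × 3.156e+07 s/yr = 7.858e+08 m³/yr.
Steady-state CSTR mass balance: W = Q·C + k·V·C, so C = W/(Q + kV).
Q + kV = 7.858e+08 + 63·2.47e+08 = 1.635e+10 m³/yr.
C = 18800/1.635e+10 = 1.15e-06 kg/m³ = 0.00115 mg/L = 1.15 µg/L.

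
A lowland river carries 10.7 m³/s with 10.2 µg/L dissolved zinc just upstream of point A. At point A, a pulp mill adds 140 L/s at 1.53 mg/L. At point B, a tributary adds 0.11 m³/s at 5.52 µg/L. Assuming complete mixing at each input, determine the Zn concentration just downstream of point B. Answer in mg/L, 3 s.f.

0.0296 mg/L

10.2 µg/L = 0.0102 mg/L.
140 L/s = 0.14 m³/s.
After input A: C = (10.7·0.0102 + 0.14·1.53) / 10.84 = 0.02983 mg/L.
5.52 µg/L = 0.00552 mg/L.
After input B: C = (10.84·0.02983 + 0.11·0.00552) / 10.95 = 0.02958 mg/L.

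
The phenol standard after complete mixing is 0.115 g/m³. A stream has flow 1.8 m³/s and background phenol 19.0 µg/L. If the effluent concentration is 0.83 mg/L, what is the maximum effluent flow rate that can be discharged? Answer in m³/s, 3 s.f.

0.242 m³/s

19.0 µg/L = 0.019 mg/L.
Mass balance at complete mixing: C_std·(Q_w + Q_r) = Q_w·C_e + Q_r·C_b.
Rearranging, Q_w = Q_r·(C_std − C_b)/(C_e − C_std) = 1.8·(0.115 − 0.019) / (0.83 − 0.115) = 0.2417 m³/s.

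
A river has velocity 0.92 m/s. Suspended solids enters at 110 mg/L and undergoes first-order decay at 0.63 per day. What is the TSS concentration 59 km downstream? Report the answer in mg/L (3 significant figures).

Travel time t = 59 km / 0.92 m/s = 5.9e+04/0.92 = 6.413e+04 s = 0.7423 d.
First-order decay: C = 110·exp(−0.63·0.7423) = 110·0.6265 = 68.91 mg/L.

68.9 mg/L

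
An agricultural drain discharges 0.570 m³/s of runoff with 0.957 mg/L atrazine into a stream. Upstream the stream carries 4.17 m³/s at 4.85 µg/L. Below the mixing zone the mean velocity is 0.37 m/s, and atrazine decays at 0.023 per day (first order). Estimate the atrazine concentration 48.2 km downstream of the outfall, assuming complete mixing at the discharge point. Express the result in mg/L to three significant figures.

0.115 mg/L

4.85 µg/L = 0.00485 mg/L.
After complete mixing, C₀ = (0.57·0.957 + 4.17·0.00485) / 4.74 = 0.1193 mg/L.
Travel time t = 4.82e+04 m / 0.37 m/s = 1.303e+05 s = 1.508 d.
C = 0.1193·exp(−0.023·1.508) = 0.1193·0.9659 = 0.1153 mg/L.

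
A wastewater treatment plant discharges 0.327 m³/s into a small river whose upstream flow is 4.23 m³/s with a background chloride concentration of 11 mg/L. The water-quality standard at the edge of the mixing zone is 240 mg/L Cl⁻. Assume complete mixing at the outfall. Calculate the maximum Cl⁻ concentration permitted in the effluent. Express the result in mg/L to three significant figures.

Mass balance: 240·4.557 = 0.327·Cₑ + 4.23·11.
Cₑ = (1094 − 46.53) / 0.327 = 3202 mg/L.

3200 mg/L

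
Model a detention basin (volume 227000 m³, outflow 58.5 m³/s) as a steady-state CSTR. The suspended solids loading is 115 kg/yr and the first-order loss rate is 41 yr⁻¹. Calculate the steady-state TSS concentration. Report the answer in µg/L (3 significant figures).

0.0620 µg/L

Outflow Q = 58.5 m³/s × 3.156e+07 s/yr = 1.846e+09 m³/yr.
Steady-state CSTR mass balance: W = Q·C + k·V·C, so C = W/(Q + kV).
Q + kV = 1.846e+09 + 41·227000 = 1.855e+09 m³/yr.
C = 115/1.855e+09 = 6.198e-08 kg/m³ = 6.198e-05 mg/L = 0.06198 µg/L.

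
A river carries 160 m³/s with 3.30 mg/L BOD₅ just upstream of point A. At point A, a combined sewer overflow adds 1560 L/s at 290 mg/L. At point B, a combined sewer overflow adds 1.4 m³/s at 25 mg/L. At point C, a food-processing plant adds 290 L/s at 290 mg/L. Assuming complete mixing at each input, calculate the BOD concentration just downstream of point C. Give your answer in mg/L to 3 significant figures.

1560 L/s = 1.56 m³/s.
After input A: C = (160·3.3 + 1.56·290) / 161.6 = 6.068 mg/L.
After input B: C = (161.6·6.068 + 1.4·25) / 163 = 6.231 mg/L.
290 L/s = 0.29 m³/s.
After input C: C = (163·6.231 + 0.29·290) / 163.2 = 6.735 mg/L.

6.74 mg/L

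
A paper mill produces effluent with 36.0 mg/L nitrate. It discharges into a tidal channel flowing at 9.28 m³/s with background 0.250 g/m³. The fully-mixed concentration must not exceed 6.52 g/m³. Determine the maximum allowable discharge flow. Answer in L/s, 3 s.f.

Mass balance at complete mixing: C_std·(Q_w + Q_r) = Q_w·C_e + Q_r·C_b.
Rearranging, Q_w = Q_r·(C_std − C_b)/(C_e − C_std) = 9.28·(6.52 − 0.25) / (36 − 6.52) = 1.974 m³/s.
= 1974 L/s.

1970 L/s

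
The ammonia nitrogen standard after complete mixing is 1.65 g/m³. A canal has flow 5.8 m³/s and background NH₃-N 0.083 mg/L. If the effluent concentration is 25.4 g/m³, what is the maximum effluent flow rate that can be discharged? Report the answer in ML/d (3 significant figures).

33.1 ML/d

Mass balance at complete mixing: C_std·(Q_w + Q_r) = Q_w·C_e + Q_r·C_b.
Rearranging, Q_w = Q_r·(C_std − C_b)/(C_e − C_std) = 5.8·(1.65 − 0.083) / (25.4 − 1.65) = 0.3827 m³/s.
= 33.06 ML/d.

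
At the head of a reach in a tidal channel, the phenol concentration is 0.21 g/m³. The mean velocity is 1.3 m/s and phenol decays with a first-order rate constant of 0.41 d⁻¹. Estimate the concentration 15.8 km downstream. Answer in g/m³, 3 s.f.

Travel time t = 15.8 km / 1.3 m/s = 1.58e+04/1.3 = 1.215e+04 s = 0.1407 d.
First-order decay: C = 0.21·exp(−0.41·0.1407) = 0.21·0.944 = 0.1982 g/m³.

0.198 g/m³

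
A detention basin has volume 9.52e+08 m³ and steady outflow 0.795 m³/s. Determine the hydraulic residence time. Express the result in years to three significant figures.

Q = 0.795 m³/s × 3.156e+07 s/yr = 2.509e+07 m³/yr.
Hydraulic residence time τ = V/Q = 9.52e+08/2.509e+07 = 37.95 yr.

37.9 yr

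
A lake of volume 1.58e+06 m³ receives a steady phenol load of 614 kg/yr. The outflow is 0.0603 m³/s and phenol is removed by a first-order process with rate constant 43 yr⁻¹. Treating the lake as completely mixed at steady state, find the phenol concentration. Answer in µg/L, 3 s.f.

Outflow Q = 0.0603 m³/s × 3.156e+07 s/yr = 1.903e+06 m³/yr.
Steady-state CSTR mass balance: W = Q·C + k·V·C, so C = W/(Q + kV).
Q + kV = 1.903e+06 + 43·1.58e+06 = 6.984e+07 m³/yr.
C = 614/6.984e+07 = 8.791e-06 kg/m³ = 0.008791 mg/L = 8.791 µg/L.

8.79 µg/L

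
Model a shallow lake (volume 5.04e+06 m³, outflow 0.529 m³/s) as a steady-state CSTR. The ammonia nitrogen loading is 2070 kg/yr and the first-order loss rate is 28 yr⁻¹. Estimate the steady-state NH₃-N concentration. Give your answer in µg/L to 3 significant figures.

13.1 µg/L

Outflow Q = 0.529 m³/s × 3.156e+07 s/yr = 1.669e+07 m³/yr.
Steady-state CSTR mass balance: W = Q·C + k·V·C, so C = W/(Q + kV).
Q + kV = 1.669e+07 + 28·5.04e+06 = 1.578e+08 m³/yr.
C = 2070/1.578e+08 = 1.312e-05 kg/m³ = 0.01312 mg/L = 13.12 µg/L.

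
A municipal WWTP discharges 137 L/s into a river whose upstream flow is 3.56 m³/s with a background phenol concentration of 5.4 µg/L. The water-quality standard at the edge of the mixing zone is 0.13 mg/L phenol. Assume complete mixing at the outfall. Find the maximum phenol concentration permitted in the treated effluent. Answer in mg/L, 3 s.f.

137 L/s = 0.137 m³/s.
5.4 µg/L = 0.0054 mg/L.
Mass balance: 0.13·3.697 = 0.137·Cₑ + 3.56·0.0054.
Cₑ = (0.4806 − 0.01922) / 0.137 = 3.368 mg/L.

3.37 mg/L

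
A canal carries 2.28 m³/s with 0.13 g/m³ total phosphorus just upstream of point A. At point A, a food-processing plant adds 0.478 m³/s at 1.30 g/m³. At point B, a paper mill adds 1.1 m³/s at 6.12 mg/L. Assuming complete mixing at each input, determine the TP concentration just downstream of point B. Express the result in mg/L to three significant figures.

After input A: C = (2.28·0.13 + 0.478·1.3) / 2.758 = 0.3328 mg/L.
After input B: C = (2.758·0.3328 + 1.1·6.12) / 3.858 = 1.983 mg/L.

1.98 mg/L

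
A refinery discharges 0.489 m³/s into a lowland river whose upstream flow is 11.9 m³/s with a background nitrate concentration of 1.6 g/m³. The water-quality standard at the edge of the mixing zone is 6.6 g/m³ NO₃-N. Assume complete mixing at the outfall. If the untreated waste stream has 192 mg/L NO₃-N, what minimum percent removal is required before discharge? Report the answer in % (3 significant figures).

Mass balance: 6.6·12.39 = 0.489·Cₑ + 11.9·1.6.
Cₑ = (81.77 − 19.04) / 0.489 = 128.3 mg/L.
Required removal = 1 − 128.3/192 = 33.19 %.

33.2 %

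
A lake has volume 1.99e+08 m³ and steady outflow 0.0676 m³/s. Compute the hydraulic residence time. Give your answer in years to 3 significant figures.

93.3 yr

Q = 0.0676 m³/s × 3.156e+07 s/yr = 2.133e+06 m³/yr.
Hydraulic residence time τ = V/Q = 1.99e+08/2.133e+06 = 93.28 yr.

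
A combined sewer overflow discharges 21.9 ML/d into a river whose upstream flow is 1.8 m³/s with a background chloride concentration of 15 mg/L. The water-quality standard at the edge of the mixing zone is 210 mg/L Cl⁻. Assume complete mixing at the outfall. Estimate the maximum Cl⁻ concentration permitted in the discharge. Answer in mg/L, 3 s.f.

1590 mg/L

21.9 ML/d = 0.2535 m³/s.
Mass balance: 210·2.053 = 0.2535·Cₑ + 1.8·15.
Cₑ = (431.2 − 27) / 0.2535 = 1595 mg/L.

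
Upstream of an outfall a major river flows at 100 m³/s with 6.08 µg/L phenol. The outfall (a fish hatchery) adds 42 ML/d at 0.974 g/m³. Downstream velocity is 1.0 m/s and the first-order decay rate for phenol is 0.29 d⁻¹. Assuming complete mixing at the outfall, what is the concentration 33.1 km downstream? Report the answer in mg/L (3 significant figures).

0.00963 mg/L

42 ML/d = 0.4861 m³/s.
6.08 µg/L = 0.00608 mg/L.
After complete mixing, C₀ = (0.4861·0.974 + 100·0.00608) / 100.5 = 0.01076 mg/L.
Travel time t = 3.31e+04 m / 1.0 m/s = 3.31e+04 s = 0.3831 d.
C = 0.01076·exp(−0.29·0.3831) = 0.01076·0.8948 = 0.009631 mg/L.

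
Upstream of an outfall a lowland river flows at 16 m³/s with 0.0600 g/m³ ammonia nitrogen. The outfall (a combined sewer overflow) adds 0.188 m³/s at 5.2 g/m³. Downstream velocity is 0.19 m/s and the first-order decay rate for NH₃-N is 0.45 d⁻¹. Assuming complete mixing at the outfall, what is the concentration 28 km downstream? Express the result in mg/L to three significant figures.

After complete mixing, C₀ = (0.188·5.2 + 16·0.06) / 16.19 = 0.1197 mg/L.
Travel time t = 2.8e+04 m / 0.19 m/s = 1.474e+05 s = 1.706 d.
C = 0.1197·exp(−0.45·1.706) = 0.1197·0.4642 = 0.05556 mg/L.

0.0556 mg/L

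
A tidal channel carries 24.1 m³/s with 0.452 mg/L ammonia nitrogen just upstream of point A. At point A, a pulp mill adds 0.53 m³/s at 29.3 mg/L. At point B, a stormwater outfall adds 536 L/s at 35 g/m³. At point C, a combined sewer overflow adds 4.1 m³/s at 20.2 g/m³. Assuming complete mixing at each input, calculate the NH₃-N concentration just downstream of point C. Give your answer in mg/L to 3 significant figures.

After input A: C = (24.1·0.452 + 0.53·29.3) / 24.63 = 1.073 mg/L.
536 L/s = 0.536 m³/s.
After input B: C = (24.63·1.073 + 0.536·35) / 25.17 = 1.795 mg/L.
After input C: C = (25.17·1.795 + 4.1·20.2) / 29.27 = 4.374 mg/L.

4.37 mg/L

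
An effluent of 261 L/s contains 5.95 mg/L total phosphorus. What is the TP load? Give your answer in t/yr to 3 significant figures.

261 L/s = 0.261 m³/s.
Mass flux = Q·C = 0.261 m³/s × 5.95 g/m³ = 1.553 g/s.
= 1.553 g/s × 31.56 = 49.01 t/yr.

49.0 t/yr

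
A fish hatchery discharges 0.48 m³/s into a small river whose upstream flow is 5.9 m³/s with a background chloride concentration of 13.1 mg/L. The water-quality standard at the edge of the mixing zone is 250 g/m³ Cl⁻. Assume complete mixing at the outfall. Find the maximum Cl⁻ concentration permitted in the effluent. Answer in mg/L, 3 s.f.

Mass balance: 250·6.38 = 0.48·Cₑ + 5.9·13.1.
Cₑ = (1595 − 77.29) / 0.48 = 3162 mg/L.

3160 mg/L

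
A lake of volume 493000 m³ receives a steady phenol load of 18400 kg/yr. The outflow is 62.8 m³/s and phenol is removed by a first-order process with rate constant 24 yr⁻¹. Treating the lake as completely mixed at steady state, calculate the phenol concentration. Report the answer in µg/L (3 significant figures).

Outflow Q = 62.8 m³/s × 3.156e+07 s/yr = 1.982e+09 m³/yr.
Steady-state CSTR mass balance: W = Q·C + k·V·C, so C = W/(Q + kV).
Q + kV = 1.982e+09 + 24·493000 = 1.994e+09 m³/yr.
C = 18400/1.994e+09 = 9.229e-06 kg/m³ = 0.009229 mg/L = 9.229 µg/L.

9.23 µg/L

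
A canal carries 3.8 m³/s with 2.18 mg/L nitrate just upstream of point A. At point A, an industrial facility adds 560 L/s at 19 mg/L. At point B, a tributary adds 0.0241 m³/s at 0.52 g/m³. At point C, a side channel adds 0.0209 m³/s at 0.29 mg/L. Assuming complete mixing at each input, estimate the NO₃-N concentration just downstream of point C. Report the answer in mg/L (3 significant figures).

4.30 mg/L

560 L/s = 0.56 m³/s.
After input A: C = (3.8·2.18 + 0.56·19) / 4.36 = 4.34 mg/L.
After input B: C = (4.36·4.34 + 0.0241·0.52) / 4.384 = 4.319 mg/L.
After input C: C = (4.384·4.319 + 0.0209·0.29) / 4.405 = 4.3 mg/L.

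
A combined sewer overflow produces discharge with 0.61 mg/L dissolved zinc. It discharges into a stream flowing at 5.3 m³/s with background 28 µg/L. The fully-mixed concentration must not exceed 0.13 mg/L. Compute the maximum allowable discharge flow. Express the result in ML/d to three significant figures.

97.3 ML/d

28 µg/L = 0.028 mg/L.
Mass balance at complete mixing: C_std·(Q_w + Q_r) = Q_w·C_e + Q_r·C_b.
Rearranging, Q_w = Q_r·(C_std − C_b)/(C_e − C_std) = 5.3·(0.13 − 0.028) / (0.61 − 0.13) = 1.126 m³/s.
= 97.31 ML/d.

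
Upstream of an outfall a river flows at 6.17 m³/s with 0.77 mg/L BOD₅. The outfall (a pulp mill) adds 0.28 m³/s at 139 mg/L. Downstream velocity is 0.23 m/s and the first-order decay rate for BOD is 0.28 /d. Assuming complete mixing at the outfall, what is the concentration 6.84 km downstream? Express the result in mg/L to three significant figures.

6.15 mg/L

After complete mixing, C₀ = (0.28·139 + 6.17·0.77) / 6.45 = 6.771 mg/L.
Travel time t = 6840 m / 0.23 m/s = 2.974e+04 s = 0.3442 d.
C = 6.771·exp(−0.28·0.3442) = 6.771·0.9081 = 6.149 mg/L.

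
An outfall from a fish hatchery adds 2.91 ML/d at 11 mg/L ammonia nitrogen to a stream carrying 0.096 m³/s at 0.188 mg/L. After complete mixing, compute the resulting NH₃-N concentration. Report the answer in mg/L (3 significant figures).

3.00 mg/L

2.91 ML/d = 0.03368 m³/s.
Conservation of mass across the mixing zone: C = (0.03368·11 + 0.096·0.188) / (0.03368 + 0.096) = 0.3885/0.1297 = 2.996 mg/L.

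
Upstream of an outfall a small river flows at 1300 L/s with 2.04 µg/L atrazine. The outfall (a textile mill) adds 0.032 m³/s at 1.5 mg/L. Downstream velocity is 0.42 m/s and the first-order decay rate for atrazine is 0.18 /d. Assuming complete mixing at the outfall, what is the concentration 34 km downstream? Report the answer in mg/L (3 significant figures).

0.0321 mg/L

1300 L/s = 1.3 m³/s.
2.04 µg/L = 0.00204 mg/L.
After complete mixing, C₀ = (0.032·1.5 + 1.3·0.00204) / 1.332 = 0.03803 mg/L.
Travel time t = 3.4e+04 m / 0.42 m/s = 8.095e+04 s = 0.9369 d.
C = 0.03803·exp(−0.18·0.9369) = 0.03803·0.8448 = 0.03213 mg/L.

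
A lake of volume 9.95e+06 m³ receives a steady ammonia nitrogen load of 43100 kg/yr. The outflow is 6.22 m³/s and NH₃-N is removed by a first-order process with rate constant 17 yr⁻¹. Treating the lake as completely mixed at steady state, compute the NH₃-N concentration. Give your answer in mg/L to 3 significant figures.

Outflow Q = 6.22 m³/s × 3.156e+07 s/yr = 1.963e+08 m³/yr.
Steady-state CSTR mass balance: W = Q·C + k·V·C, so C = W/(Q + kV).
Q + kV = 1.963e+08 + 17·9.95e+06 = 3.654e+08 m³/yr.
C = 43100/3.654e+08 = 0.0001179 kg/m³ = 0.1179 mg/L.

0.118 mg/L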